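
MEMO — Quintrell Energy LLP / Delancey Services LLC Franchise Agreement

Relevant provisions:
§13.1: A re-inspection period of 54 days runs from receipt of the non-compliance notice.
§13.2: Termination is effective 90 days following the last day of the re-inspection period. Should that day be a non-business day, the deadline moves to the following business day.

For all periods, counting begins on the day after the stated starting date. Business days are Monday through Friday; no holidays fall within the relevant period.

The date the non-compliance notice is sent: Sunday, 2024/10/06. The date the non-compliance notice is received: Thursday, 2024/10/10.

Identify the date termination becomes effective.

2025/03/03

Adding 54 calendar days to 2024/10/10 gives 2024/12/03, which is the last day of the re-inspection period.
The date termination becomes effective: 90 calendar days after 2024/12/03 is 2025/03/03. 2025/03/03 is a Monday, so no roll-forward applies.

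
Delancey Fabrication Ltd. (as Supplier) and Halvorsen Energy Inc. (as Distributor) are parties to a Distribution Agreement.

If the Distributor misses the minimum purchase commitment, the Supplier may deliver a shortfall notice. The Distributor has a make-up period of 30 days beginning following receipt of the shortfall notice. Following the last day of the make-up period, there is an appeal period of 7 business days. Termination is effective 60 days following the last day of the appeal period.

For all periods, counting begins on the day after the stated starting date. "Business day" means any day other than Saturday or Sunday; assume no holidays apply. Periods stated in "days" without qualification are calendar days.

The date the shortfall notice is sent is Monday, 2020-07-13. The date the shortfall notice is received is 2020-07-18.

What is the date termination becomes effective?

The last day of the make-up period: 2020-07-18 + 30 days = 2020-08-17.
The last day of the appeal period: counting 7 business days from Monday, 2020-08-17 (Aug 18, Aug 19, Aug 20, Aug 21, Aug 24, Aug 25, Aug 26, skipping weekends) reaches Wednesday, 2020-08-26.
The date termination becomes effective: 2020-08-26 + 60 days = 2020-10-25.

2020-10-25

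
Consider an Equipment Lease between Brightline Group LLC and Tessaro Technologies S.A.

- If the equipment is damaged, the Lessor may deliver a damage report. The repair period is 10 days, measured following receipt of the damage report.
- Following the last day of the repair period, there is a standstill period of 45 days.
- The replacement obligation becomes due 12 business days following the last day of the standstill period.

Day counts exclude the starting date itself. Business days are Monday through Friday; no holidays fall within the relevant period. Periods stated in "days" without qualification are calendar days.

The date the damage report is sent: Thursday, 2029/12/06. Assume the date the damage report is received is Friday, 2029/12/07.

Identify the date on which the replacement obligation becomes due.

2030/02/18

The last day of the repair period: 2029/12/07 + 10 days = 2029/12/17.
The last day of the standstill period: 45 calendar days after 2029/12/17 is 2030/01/31.
The date on which the replacement obligation becomes due: counting 12 business days from Thursday, 2030/01/31 (Feb 1, Feb 4, Feb 5, Feb 6, …, Feb 14, Feb 15, Feb 18, skipping weekends) reaches Monday, 2030/02/18.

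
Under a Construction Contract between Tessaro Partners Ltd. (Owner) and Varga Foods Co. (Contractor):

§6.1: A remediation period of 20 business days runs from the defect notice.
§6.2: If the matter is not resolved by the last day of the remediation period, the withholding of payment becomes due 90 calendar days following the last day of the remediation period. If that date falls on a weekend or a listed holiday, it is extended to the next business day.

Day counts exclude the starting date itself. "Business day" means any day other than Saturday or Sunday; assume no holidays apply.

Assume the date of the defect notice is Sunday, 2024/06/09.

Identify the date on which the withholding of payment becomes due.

The last day of the remediation period: 20 business days after Sunday, 2024/06/09, skipping weekends — Jun 10, Jun 11, Jun 12, Jun 13, …, Jul 3, Jul 4, Jul 5 — lands on Friday, 2024/07/05.
The date on which the withholding of payment becomes due: 90 calendar days after 2024/07/05 is 2024/10/03. 2024/10/03 is a Thursday, so no roll-forward applies.

2024/10/03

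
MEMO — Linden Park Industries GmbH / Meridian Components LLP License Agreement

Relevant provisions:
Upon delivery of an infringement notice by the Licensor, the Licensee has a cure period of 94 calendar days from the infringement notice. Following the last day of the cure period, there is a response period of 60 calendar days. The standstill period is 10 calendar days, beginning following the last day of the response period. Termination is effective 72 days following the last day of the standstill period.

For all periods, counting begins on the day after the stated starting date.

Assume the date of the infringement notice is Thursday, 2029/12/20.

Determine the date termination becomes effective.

The last day of the cure period: 94 calendar days after 2029/12/20 is 2030/03/24.
The last day of the response period: 60 calendar days after 2030/03/24 is 2030/05/23.
The last day of the standstill period: 2030/05/23 + 10 days = 2030/06/02.
Adding 72 calendar days to 2030/06/02 gives 2030/08/13, which is the date termination becomes effective.

2030/08/13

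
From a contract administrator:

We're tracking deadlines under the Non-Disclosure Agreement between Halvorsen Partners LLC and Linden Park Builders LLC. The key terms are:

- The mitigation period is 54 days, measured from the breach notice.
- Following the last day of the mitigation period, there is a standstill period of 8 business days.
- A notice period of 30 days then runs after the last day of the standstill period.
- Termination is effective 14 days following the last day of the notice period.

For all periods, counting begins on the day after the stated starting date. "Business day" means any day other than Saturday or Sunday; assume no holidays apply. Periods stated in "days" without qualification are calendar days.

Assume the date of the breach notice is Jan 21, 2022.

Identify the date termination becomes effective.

The last day of the mitigation period: 54 calendar days after Jan 21, 2022 is Mar 16, 2022.
The last day of the standstill period: counting 8 business days from Wednesday, Mar 16, 2022 (Mar 17, Mar 18, Mar 21, Mar 22, Mar 23, Mar 24, Mar 25, Mar 28, skipping weekends) reaches Monday, Mar 28, 2022.
Adding 30 calendar days to Mar 28, 2022 gives Apr 27, 2022, which is the last day of the notice period.
Adding 14 calendar days to Apr 27, 2022 gives May 11, 2022, which is the date termination becomes effective.

May 11, 2022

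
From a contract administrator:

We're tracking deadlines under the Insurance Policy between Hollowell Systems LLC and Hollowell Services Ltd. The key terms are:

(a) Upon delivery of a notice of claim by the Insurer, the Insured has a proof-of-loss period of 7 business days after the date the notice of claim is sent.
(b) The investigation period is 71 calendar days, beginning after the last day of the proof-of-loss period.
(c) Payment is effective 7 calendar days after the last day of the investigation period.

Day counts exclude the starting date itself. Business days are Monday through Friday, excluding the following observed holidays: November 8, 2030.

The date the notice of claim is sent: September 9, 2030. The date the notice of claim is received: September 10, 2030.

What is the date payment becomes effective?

From Monday, September 9, 2030, 7 business days (Sep 10, Sep 11, Sep 12, Sep 13, Sep 16, Sep 17, Sep 18, skipping weekends) brings us to Wednesday, September 18, 2030, which is the last day of the proof-of-loss period.
The last day of the investigation period: 71 calendar days after September 18, 2030 is November 28, 2030.
Adding 7 calendar days to November 28, 2030 gives December 5, 2030, which is the date payment becomes effective.

December 5, 2030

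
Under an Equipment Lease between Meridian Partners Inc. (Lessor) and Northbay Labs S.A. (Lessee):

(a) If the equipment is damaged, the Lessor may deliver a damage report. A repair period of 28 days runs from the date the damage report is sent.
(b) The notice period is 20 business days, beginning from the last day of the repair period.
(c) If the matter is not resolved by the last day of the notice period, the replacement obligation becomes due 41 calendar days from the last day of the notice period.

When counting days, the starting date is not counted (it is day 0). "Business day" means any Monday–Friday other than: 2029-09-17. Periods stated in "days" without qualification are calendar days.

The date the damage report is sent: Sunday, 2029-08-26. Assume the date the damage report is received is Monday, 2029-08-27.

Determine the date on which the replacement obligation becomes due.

The last day of the repair period: 2029-08-26 + 28 days = 2029-09-23.
The last day of the notice period: 20 business days after Sunday, 2029-09-23, skipping weekends — Sep 24, Sep 25, Sep 26, Sep 27, …, Oct 17, Oct 18, Oct 19 — lands on Friday, 2029-10-19.
The date on which the replacement obligation becomes due: 2029-10-19 + 41 days = 2029-11-29.

2029-11-29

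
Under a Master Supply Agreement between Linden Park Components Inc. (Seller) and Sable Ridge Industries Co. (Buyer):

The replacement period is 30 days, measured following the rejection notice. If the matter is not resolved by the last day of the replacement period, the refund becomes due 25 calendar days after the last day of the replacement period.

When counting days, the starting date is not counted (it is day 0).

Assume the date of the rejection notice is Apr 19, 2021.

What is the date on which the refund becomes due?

Jun 13, 2021

Adding 30 calendar days to Apr 19, 2021 gives May 19, 2021, which is the last day of the replacement period.
The date on which the refund becomes due: May 19, 2021 + 25 days = Jun 13, 2021.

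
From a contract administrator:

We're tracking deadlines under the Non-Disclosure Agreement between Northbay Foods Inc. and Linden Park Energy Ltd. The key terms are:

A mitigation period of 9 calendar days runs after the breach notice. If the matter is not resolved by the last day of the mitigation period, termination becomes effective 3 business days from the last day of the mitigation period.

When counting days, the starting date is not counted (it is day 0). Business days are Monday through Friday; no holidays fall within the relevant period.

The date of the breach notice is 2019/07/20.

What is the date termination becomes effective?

2019/08/01

The last day of the mitigation period: 2019/07/20 + 9 days = 2019/07/29.
The date termination becomes effective: counting 3 business days from Monday, 2019/07/29 (Jul 30, Jul 31, Aug 1, skipping weekends) reaches Thursday, 2019/08/01.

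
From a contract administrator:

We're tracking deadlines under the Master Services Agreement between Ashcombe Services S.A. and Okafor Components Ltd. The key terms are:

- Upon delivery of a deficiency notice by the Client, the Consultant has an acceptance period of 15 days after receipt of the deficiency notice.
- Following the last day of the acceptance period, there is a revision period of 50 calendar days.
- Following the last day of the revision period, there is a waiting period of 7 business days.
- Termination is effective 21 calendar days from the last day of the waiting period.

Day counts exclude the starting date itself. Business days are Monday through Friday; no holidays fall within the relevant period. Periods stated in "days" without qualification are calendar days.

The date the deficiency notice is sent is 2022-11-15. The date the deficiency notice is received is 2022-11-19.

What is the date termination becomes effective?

2023-02-22

The last day of the acceptance period: 15 calendar days after 2022-11-19 is 2022-12-04.
The last day of the revision period: 50 calendar days after 2022-12-04 is 2023-01-23.
From Monday, 2023-01-23, 7 business days (Jan 24, Jan 25, Jan 26, Jan 27, Jan 30, Jan 31, Feb 1, skipping weekends) brings us to Wednesday, 2023-02-01, which is the last day of the waiting period.
Adding 21 calendar days to 2023-02-01 gives 2023-02-22, which is the date termination becomes effective.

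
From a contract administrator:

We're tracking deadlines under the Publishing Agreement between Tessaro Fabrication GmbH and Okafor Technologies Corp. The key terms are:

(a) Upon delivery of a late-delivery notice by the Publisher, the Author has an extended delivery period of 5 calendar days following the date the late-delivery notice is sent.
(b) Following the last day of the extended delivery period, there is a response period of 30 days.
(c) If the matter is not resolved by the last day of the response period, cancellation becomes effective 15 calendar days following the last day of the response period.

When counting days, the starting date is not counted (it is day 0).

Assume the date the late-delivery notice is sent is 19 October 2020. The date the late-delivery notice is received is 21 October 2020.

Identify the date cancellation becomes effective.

The last day of the extended delivery period: 19 October 2020 + 5 days = 24 October 2020.
The last day of the response period: 24 October 2020 + 30 days = 23 November 2020.
Adding 15 calendar days to 23 November 2020 gives 8 December 2020, which is the date cancellation becomes effective.

8 December 2020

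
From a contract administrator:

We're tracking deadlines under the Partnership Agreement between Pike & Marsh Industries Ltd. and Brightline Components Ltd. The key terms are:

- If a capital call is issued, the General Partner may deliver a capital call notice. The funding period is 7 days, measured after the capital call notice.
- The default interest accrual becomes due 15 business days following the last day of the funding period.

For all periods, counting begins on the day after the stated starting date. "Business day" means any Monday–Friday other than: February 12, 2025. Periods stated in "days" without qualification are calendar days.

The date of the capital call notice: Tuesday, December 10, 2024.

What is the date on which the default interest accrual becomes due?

January 7, 2025

The last day of the funding period: December 10, 2024 + 7 days = December 17, 2024.
The date on which the default interest accrual becomes due: 15 business days after Tuesday, December 17, 2024, skipping weekends — Dec 18, Dec 19, Dec 20, Dec 23, …, Jan 3, Jan 6, Jan 7 — lands on Tuesday, January 7, 2025.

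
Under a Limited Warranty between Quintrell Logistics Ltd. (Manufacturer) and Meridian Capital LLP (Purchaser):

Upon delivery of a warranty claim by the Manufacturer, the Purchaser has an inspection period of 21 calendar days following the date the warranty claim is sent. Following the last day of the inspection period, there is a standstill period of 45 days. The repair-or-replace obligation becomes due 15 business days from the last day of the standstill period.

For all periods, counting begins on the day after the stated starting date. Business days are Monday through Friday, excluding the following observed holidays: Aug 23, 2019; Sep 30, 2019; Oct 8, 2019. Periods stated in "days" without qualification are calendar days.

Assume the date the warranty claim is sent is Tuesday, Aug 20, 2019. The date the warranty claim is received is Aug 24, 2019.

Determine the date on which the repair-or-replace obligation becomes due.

The last day of the inspection period: Aug 20, 2019 + 21 days = Sep 10, 2019.
The last day of the standstill period: Sep 10, 2019 + 45 days = Oct 25, 2019.
From Friday, Oct 25, 2019, 15 business days (Oct 28, Oct 29, Oct 30, Oct 31, …, Nov 13, Nov 14, Nov 15, skipping weekends) brings us to Friday, Nov 15, 2019, which is the date on which the repair-or-replace obligation becomes due.

Nov 15, 2019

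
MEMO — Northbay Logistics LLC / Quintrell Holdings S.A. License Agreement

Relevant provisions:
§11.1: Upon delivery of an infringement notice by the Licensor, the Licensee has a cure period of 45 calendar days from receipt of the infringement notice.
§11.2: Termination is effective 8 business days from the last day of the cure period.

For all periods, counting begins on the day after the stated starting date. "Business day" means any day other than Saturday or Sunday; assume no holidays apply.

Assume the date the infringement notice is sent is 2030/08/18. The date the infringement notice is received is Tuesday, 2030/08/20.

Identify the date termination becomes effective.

2030/10/16

The last day of the cure period: 45 calendar days after 2030/08/20 is 2030/10/04.
The date termination becomes effective: 8 business days after Friday, 2030/10/04, skipping weekends — Oct 7, Oct 8, Oct 9, Oct 10, Oct 11, Oct 14, Oct 15, Oct 16 — lands on Wednesday, 2030/10/16.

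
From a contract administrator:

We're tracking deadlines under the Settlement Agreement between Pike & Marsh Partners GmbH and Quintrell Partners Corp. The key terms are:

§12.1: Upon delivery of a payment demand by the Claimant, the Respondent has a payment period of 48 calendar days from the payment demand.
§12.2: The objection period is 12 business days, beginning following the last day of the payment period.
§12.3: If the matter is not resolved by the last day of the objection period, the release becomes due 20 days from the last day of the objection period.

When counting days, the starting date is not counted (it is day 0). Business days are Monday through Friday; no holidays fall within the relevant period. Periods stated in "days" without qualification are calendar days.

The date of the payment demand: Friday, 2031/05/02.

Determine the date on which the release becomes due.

2031/07/27

The last day of the payment period: 48 calendar days after 2031/05/02 is 2031/06/19.
The last day of the objection period: 12 business days after Thursday, 2031/06/19, skipping weekends — Jun 20, Jun 23, Jun 24, Jun 25, …, Jul 3, Jul 4, Jul 7 — lands on Monday, 2031/07/07.
The date on which the release becomes due: 2031/07/07 + 20 days = 2031/07/27.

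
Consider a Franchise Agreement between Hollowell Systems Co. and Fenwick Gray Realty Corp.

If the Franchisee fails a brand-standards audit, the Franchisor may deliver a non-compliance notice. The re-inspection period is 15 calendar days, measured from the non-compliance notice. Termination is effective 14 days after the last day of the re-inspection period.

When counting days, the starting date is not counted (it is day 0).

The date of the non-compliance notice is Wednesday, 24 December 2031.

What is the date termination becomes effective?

22 January 2032

The last day of the re-inspection period: 15 calendar days after 24 December 2031 is 8 January 2032.
The date termination becomes effective: 8 January 2032 + 14 days = 22 January 2032.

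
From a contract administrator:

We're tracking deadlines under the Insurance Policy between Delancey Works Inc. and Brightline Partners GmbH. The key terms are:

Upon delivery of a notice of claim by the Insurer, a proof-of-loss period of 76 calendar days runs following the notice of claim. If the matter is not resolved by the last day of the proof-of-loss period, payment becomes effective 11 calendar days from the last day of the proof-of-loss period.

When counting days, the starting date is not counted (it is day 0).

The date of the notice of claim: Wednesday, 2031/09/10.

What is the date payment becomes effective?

The last day of the proof-of-loss period: 76 calendar days after 2031/09/10 is 2031/11/25.
The date payment becomes effective: 11 calendar days after 2031/11/25 is 2031/12/06.

2031/12/06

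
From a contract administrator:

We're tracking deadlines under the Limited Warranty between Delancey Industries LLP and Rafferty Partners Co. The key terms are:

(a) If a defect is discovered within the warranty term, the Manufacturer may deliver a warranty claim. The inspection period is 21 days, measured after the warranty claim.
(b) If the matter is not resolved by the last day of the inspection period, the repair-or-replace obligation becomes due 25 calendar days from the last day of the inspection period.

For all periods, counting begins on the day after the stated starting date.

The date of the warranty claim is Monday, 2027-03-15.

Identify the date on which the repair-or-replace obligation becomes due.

2027-04-30

Adding 21 calendar days to 2027-03-15 gives 2027-04-05, which is the last day of the inspection period.
The date on which the repair-or-replace obligation becomes due: 25 calendar days after 2027-04-05 is 2027-04-30.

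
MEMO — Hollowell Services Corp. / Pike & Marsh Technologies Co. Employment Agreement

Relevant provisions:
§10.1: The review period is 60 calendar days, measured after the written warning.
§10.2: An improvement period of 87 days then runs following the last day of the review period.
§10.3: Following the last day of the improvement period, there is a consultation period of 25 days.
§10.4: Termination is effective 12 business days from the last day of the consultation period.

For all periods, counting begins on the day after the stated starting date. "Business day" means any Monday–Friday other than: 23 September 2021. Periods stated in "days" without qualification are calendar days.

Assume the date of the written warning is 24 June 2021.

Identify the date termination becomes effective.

29 December 2021

The last day of the review period: 60 calendar days after 24 June 2021 is 23 August 2021.
The last day of the improvement period: 23 August 2021 + 87 days = 18 November 2021.
The last day of the consultation period: 25 calendar days after 18 November 2021 is 13 December 2021.
The date termination becomes effective: 12 business days after Monday, 13 December 2021, skipping weekends — Dec 14, Dec 15, Dec 16, Dec 17, …, Dec 27, Dec 28, Dec 29 — lands on Wednesday, 29 December 2021.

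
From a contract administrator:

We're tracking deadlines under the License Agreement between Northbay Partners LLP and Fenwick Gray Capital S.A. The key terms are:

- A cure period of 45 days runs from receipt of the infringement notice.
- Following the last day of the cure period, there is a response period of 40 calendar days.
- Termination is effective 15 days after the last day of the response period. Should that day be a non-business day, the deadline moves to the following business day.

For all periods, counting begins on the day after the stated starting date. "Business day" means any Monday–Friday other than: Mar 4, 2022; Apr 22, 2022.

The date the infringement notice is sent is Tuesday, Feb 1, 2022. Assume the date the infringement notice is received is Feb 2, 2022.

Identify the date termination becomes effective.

May 13, 2022

The last day of the cure period: Feb 2, 2022 + 45 days = Mar 19, 2022.
The last day of the response period: 40 calendar days after Mar 19, 2022 is Apr 28, 2022.
Adding 15 calendar days to Apr 28, 2022 gives May 13, 2022, which is the date termination becomes effective. May 13, 2022 is a Friday and is not a listed holiday, so no roll-forward applies.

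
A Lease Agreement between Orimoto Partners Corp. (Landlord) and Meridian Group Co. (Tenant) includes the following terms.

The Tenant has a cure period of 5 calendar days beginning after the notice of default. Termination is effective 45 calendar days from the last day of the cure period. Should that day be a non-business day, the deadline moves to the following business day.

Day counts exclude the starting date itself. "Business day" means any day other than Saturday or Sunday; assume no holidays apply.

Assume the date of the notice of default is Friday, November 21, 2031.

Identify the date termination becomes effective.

January 12, 2032

Adding 5 calendar days to November 21, 2031 gives November 26, 2031, which is the last day of the cure period.
The date termination becomes effective: November 26, 2031 + 45 days = January 10, 2032. That falls on a Saturday, so it rolls to the next business day, Monday, January 12, 2032.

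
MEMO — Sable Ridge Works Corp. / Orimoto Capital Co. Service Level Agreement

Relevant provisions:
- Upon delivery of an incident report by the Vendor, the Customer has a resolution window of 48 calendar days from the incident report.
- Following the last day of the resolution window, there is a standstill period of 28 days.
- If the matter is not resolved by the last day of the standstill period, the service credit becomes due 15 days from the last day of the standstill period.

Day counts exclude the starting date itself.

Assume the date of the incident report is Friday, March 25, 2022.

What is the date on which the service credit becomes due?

The last day of the resolution window: March 25, 2022 + 48 days = May 12, 2022.
The last day of the standstill period: 28 calendar days after May 12, 2022 is June 9, 2022.
The date on which the service credit becomes due: 15 calendar days after June 9, 2022 is June 24, 2022.

June 24, 2022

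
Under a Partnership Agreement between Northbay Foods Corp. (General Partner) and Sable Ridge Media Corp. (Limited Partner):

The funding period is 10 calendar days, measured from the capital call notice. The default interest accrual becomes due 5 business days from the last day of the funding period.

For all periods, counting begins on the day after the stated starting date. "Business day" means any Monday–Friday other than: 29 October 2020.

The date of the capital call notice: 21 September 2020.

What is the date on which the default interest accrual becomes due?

8 October 2020

The last day of the funding period: 10 calendar days after 21 September 2020 is 1 October 2020.
The date on which the default interest accrual becomes due: counting 5 business days from Thursday, 1 October 2020 (Oct 2, Oct 5, Oct 6, Oct 7, Oct 8, skipping weekends) reaches Thursday, 8 October 2020.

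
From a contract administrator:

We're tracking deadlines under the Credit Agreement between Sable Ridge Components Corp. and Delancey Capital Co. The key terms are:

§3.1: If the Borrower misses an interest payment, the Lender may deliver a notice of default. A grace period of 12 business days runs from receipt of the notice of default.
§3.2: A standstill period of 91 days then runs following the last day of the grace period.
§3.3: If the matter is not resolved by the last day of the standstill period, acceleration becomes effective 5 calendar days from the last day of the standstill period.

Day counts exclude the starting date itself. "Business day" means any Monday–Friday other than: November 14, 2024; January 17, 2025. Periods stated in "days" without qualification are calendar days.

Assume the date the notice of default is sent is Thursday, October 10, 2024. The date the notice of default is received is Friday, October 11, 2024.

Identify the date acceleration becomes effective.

The last day of the grace period: counting 12 business days from Friday, October 11, 2024 (Oct 14, Oct 15, Oct 16, Oct 17, …, Oct 25, Oct 28, Oct 29, skipping weekends) reaches Tuesday, October 29, 2024.
The last day of the standstill period: October 29, 2024 + 91 days = January 28, 2025.
The date acceleration becomes effective: January 28, 2025 + 5 days = February 2, 2025.

February 2, 2025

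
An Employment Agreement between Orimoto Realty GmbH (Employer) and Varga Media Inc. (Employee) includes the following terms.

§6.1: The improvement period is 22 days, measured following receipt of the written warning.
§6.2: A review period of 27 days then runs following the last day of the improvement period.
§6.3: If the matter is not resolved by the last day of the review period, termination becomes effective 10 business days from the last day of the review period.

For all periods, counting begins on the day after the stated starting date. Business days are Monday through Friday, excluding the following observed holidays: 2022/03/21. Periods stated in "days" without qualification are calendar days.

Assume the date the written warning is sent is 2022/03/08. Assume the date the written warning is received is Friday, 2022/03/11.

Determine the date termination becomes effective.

Adding 22 calendar days to 2022/03/11 gives 2022/04/02, which is the last day of the improvement period.
The last day of the review period: 2022/04/02 + 27 days = 2022/04/29.
From Friday, 2022/04/29, 10 business days (May 2, May 3, May 4, May 5, May 6, May 9, May 10, May 11, May 12, May 13, skipping weekends) brings us to Friday, 2022/05/13, which is the date termination becomes effective.

2022/05/13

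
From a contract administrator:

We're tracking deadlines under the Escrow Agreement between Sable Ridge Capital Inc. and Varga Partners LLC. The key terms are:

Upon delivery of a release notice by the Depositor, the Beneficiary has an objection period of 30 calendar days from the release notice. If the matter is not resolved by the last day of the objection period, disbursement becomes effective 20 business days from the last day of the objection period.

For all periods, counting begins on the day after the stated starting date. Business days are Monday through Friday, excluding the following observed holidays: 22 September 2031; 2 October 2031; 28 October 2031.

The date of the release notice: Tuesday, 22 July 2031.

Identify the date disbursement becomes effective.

18 September 2031

The last day of the objection period: 30 calendar days after 22 July 2031 is 21 August 2031.
The date disbursement becomes effective: 20 business days after Thursday, 21 August 2031, skipping weekends — Aug 22, Aug 25, Aug 26, Aug 27, …, Sep 16, Sep 17, Sep 18 — lands on Thursday, 18 September 2031.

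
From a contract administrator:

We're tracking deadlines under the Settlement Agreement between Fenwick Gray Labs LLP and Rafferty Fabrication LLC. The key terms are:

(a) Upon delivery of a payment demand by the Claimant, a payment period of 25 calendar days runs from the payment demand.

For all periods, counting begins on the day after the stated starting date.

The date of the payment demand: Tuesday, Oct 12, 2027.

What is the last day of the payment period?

The last day of the payment period: 25 calendar days after Oct 12, 2027 is Nov 6, 2027.

Nov 6, 2027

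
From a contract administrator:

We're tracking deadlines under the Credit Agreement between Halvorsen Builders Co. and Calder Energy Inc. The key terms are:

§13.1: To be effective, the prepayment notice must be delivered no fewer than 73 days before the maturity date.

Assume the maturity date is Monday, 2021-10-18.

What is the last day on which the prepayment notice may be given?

2021-10-18 minus 73 days is 2021-08-06.

2021-08-06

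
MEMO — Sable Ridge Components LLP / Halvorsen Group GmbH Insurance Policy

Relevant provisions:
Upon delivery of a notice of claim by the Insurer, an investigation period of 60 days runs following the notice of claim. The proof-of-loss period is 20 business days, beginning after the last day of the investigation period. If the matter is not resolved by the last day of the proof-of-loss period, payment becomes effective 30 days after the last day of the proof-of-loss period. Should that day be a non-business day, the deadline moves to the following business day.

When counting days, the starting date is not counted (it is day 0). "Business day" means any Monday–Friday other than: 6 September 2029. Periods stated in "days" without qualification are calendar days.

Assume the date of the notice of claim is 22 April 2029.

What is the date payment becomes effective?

Adding 60 calendar days to 22 April 2029 gives 21 June 2029, which is the last day of the investigation period.
From Thursday, 21 June 2029, 20 business days (Jun 22, Jun 25, Jun 26, Jun 27, …, Jul 17, Jul 18, Jul 19, skipping weekends) brings us to Thursday, 19 July 2029, which is the last day of the proof-of-loss period.
Adding 30 calendar days to 19 July 2029 gives 18 August 2029, which is the date payment becomes effective. That falls on a Saturday, so it rolls to the next business day, Monday, 20 August 2029.

20 August 2029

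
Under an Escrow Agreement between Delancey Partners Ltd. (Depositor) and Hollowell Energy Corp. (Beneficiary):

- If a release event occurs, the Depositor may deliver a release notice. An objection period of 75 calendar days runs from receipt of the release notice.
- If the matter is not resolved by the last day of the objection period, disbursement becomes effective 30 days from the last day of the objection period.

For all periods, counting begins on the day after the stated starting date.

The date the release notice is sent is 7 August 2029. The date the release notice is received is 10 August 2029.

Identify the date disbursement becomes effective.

23 November 2029

Adding 75 calendar days to 10 August 2029 gives 24 October 2029, which is the last day of the objection period.
The date disbursement becomes effective: 30 calendar days after 24 October 2029 is 23 November 2029.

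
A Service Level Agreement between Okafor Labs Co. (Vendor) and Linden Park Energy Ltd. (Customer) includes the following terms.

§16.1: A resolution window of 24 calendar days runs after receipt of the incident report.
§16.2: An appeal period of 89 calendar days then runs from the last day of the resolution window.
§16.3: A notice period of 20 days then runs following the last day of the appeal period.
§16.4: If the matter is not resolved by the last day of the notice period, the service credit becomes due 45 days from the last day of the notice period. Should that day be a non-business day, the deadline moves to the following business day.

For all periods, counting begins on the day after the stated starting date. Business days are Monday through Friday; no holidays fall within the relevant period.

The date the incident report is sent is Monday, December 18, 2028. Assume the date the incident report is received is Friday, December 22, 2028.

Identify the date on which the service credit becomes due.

June 18, 2029

Adding 24 calendar days to December 22, 2028 gives January 15, 2029, which is the last day of the resolution window.
Adding 89 calendar days to January 15, 2029 gives April 14, 2029, which is the last day of the appeal period.
Adding 20 calendar days to April 14, 2029 gives May 4, 2029, which is the last day of the notice period.
The date on which the service credit becomes due: 45 calendar days after May 4, 2029 is June 18, 2029. June 18, 2029 is a Monday, so no roll-forward applies.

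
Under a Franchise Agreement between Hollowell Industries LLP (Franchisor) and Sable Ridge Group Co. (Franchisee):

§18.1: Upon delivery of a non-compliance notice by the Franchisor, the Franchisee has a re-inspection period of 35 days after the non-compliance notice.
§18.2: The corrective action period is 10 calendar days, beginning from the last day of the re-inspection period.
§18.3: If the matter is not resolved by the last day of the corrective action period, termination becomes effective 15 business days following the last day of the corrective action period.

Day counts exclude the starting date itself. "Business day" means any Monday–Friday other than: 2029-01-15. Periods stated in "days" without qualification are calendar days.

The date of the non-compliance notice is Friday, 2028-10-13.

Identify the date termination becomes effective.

2028-12-18

The last day of the re-inspection period: 35 calendar days after 2028-10-13 is 2028-11-17.
Adding 10 calendar days to 2028-11-17 gives 2028-11-27, which is the last day of the corrective action period.
From Monday, 2028-11-27, 15 business days (Nov 28, Nov 29, Nov 30, Dec 1, …, Dec 14, Dec 15, Dec 18, skipping weekends) brings us to Monday, 2028-12-18, which is the date termination becomes effective.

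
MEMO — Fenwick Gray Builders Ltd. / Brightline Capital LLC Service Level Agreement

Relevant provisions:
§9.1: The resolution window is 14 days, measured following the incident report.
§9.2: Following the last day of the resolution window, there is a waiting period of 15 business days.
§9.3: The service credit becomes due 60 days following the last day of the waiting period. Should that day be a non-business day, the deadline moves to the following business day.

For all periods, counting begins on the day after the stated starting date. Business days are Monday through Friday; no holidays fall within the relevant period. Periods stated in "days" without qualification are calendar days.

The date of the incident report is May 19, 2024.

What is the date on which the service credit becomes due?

August 20, 2024

Adding 14 calendar days to May 19, 2024 gives June 2, 2024, which is the last day of the resolution window.
The last day of the waiting period: 15 business days after Sunday, June 2, 2024, skipping weekends — Jun 3, Jun 4, Jun 5, Jun 6, …, Jun 19, Jun 20, Jun 21 — lands on Friday, June 21, 2024.
The date on which the service credit becomes due: 60 calendar days after June 21, 2024 is August 20, 2024. August 20, 2024 is a Tuesday, so no roll-forward applies.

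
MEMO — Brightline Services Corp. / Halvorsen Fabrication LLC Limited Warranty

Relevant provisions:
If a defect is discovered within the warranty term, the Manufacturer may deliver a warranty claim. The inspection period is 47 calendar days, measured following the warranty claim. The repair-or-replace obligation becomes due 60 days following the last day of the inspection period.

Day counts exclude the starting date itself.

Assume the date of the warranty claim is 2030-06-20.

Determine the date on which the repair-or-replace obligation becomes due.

Adding 47 calendar days to 2030-06-20 gives 2030-08-06, which is the last day of the inspection period.
The date on which the repair-or-replace obligation becomes due: 60 calendar days after 2030-08-06 is 2030-10-05.

2030-10-05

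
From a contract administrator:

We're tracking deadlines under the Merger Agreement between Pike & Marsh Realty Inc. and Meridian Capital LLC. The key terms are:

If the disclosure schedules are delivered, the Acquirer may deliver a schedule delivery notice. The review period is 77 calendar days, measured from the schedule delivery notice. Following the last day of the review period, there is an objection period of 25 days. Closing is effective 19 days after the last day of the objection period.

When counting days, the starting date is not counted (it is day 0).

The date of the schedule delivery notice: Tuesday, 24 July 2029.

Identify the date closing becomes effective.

22 November 2029

Adding 77 calendar days to 24 July 2029 gives 9 October 2029, which is the last day of the review period.
The last day of the objection period: 9 October 2029 + 25 days = 3 November 2029.
Adding 19 calendar days to 3 November 2029 gives 22 November 2029, which is the date closing becomes effective.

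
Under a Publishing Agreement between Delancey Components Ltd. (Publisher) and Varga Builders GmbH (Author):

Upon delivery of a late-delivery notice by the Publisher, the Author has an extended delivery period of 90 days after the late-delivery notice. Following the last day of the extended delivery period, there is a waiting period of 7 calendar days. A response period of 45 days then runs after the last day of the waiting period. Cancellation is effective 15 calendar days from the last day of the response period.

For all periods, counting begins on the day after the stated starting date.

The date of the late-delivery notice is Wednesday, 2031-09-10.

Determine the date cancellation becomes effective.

The last day of the extended delivery period: 2031-09-10 + 90 days = 2031-12-09.
The last day of the waiting period: 2031-12-09 + 7 days = 2031-12-16.
The last day of the response period: 2031-12-16 + 45 days = 2032-01-30.
The date cancellation becomes effective: 2032-01-30 + 15 days = 2032-02-14.

2032-02-14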